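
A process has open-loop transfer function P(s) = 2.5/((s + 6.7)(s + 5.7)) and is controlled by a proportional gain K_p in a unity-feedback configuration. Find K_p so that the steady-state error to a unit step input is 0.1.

The loop is type 0, so e_ss(step) = 1/(1 + K_pos) with K_pos = K_p·P(0).
P(0) = 0.06546. Require 1/(1 + K_p·0.06546) = 0.1, so 1 + 0.06546·K_p = 10.
K_p = (10 − 1)/0.06546 = 137.

K_p = 137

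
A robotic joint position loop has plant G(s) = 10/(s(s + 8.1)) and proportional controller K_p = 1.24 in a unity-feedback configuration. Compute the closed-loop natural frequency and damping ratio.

ω_n = 3.52 rad/s, ζ = 1.15

The closed-loop denominator is s(s+8.1) + 1.24·10 = s² + 8.1s + 12.4.
So ω_n² = 12.4 ⇒ ω_n = 3.521 rad/s, and ζ = 8.1/(2ω_n) = 1.15.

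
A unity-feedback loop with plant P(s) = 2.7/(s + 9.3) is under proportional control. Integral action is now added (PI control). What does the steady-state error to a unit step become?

0

The integrator makes K_pos = lim_{s→0} C(s)G(s) infinite, so e_ss = 1/(1+K_pos) = 0.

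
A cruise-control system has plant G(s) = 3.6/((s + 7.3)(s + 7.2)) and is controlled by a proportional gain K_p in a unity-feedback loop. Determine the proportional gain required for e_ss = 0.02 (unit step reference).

Steady-state error for a unit step on this type-0 loop is 1/(1 + K_p·G(0)).
G(0) = 0.06849. Require 1/(1 + K_p·0.06849) = 0.02, so 1 + 0.06849·K_p = 50.
K_p = (50 − 1)/0.06849 = 715.

K_p = 715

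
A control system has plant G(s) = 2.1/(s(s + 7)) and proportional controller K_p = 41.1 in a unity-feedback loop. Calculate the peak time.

From 1 + K_pG(s) = 0: s² + 7s + 86.31 = 0 ⇒ ω_n = 9.29, ζ = 0.3767.
Damped frequency ω_d = ω_n√(1−ζ²) = 8.606 rad/s, so peak time T_p = π/ω_d = 0.365 s.

T_p = 0.365 s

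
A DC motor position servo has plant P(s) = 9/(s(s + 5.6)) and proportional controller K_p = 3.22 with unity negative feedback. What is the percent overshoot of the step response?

14.8%

The closed-loop denominator s² + 5.6s + 28.98 gives ω_n = √28.98 = 5.383 and ζ = 5.6/(2ω_n) = 0.5201.
%OS = 100·exp(−πζ/√(1−ζ²)) = 100·exp(−π·0.5201/√0.7295) = 14.8%.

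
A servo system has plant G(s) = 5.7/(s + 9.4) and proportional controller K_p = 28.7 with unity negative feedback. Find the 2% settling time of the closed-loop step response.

T_s ≈ 0.0231 s

Closed-loop transfer function: T(s) = K_p·G(s)/(1 + K_p·G(s)) = 163.6/(s + 9.4 + 163.6) = 163.6/(s + 173).
Time constant τ = 1/173 = 0.005781 s, so the 2% settling time is about 4τ = 0.0231 s.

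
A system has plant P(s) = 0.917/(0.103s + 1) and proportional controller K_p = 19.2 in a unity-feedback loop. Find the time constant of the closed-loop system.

Closed loop: T(s) = K_p·P/(1+K_p·P) = 17.61/(0.103s + 1 + 17.61), with pole at s = −(1 + 17.61)/0.103 = −180.6.
Closed-loop time constant τ = 1/180.6 = 0.00554 s.

τ = 0.00554 s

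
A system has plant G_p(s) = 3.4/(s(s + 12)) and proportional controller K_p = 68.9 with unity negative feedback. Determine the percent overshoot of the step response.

26.2%

From 1 + K_pG_p(s) = 0: s² + 12s + 234.3 = 0 ⇒ ω_n = 15.31, ζ = 0.392.
%OS = 100·exp(−πζ/√(1−ζ²)) = 100·exp(−π·0.392/√0.8463) = 26.2%.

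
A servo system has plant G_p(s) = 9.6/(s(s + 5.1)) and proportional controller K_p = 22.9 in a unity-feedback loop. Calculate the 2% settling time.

Closed-loop characteristic equation: s² + 5.1s + 219.8 = 0, so ω_n = 14.83 rad/s and ζ = 5.1/(2·14.83) = 0.172.
2% settling time T_s ≈ 4/(ζω_n) = 4/2.55 = 1.57 s.

T_s ≈ 1.57 s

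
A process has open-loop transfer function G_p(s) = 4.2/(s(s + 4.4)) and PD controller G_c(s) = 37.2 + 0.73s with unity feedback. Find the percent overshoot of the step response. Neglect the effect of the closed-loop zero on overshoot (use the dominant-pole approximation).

37.4%

Forward path: (37.2 + 0.73s)·4.2/(s(s+4.4)). The closed-loop characteristic equation is s² + (4.4 + 4.2·0.73)s + 4.2·37.2 = 0.
That is s² + 7.466s + 156.2 = 0, so ω_n = 12.5 rad/s and ζ = 7.466/(2·12.5) = 0.2986.
%OS = 100·exp(−πζ/√(1−ζ²)) = 37.4%.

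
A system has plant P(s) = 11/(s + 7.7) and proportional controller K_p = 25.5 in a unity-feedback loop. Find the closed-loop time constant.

τ = 0.00347 s

Closed-loop transfer function: T(s) = K_p·P(s)/(1 + K_p·P(s)) = 280.5/(s + 7.7 + 280.5) = 280.5/(s + 288.2).
Time constant τ = 1/288.2 = 0.00347 s.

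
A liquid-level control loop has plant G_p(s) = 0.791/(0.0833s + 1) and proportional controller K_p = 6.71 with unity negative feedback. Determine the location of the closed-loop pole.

s = -75.72

Closed loop: T(s) = K_p·G_p/(1+K_p·G_p) = 5.308/(0.0833s + 1 + 5.308), with pole at s = −(1 + 5.308)/0.0833 = −75.72.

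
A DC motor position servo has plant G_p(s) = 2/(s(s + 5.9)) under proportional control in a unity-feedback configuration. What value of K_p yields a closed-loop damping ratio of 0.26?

K_p = 64.4

Closed-loop characteristic equation: s² + 5.9s + K_p·2 = 0.
So ω_n = √(2K_p) and 2ζω_n = 5.9, giving ζ = 5.9/(2√(2K_p)).
Setting ζ = 0.26: √(2K_p) = 5.9/(2·0.26) = 11.35, so K_p = 128.7/2 = 64.4.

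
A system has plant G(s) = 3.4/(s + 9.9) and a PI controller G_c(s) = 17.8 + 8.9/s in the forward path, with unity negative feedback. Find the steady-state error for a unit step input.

The open loop G_c(s)G(s) has a pole at the origin (type 1), so the static position error constant is infinite and e_ss = 1/(1+∞) = 0.

0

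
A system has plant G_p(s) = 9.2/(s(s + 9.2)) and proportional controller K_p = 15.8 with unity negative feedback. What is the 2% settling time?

T_s ≈ 0.87 s

Closed-loop characteristic equation: s² + 9.2s + 145.4 = 0, so ω_n = 12.06 rad/s and ζ = 9.2/(2·12.06) = 0.3815.
2% settling time T_s ≈ 4/(ζω_n) = 4/4.6 = 0.87 s.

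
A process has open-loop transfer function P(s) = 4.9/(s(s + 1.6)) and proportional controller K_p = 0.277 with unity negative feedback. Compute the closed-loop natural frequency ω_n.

1 + K_p·P(s) = 0 gives s² + 1.6s + 1.357 = 0.
So ω_n² = 1.357 ⇒ ω_n = 1.165 rad/s, and ζ = 1.6/(2ω_n) = 0.687.

ω_n = 1.17 rad/s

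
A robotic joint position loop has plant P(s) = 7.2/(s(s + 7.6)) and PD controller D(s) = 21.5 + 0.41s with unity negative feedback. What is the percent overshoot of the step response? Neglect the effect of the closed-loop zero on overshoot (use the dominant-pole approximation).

23%

Forward path: (21.5 + 0.41s)·7.2/(s(s+7.6)). The closed-loop characteristic equation is s² + (7.6 + 7.2·0.41)s + 7.2·21.5 = 0.
That is s² + 10.55s + 154.8 = 0, so ω_n = 12.44 rad/s and ζ = 10.55/(2·12.44) = 0.4241.
%OS = 100·exp(−πζ/√(1−ζ²)) = 23%.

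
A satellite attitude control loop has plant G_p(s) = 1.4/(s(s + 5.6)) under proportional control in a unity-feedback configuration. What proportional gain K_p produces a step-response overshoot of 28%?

From %OS = 100·exp(−πζ/√(1−ζ²)) = 28%, ζ = −ln(0.28)/√(π²+ln²(0.28)) = 0.3755.
Characteristic equation s² + 5.6s + 1.4K_p = 0 gives ζ = 5.6/(2√(1.4K_p)).
Setting ζ = 0.3755: √(1.4K_p) = 5.6/(2·0.3755) = 7.456, so K_p = 55.59/1.4 = 39.7.

K_p = 39.7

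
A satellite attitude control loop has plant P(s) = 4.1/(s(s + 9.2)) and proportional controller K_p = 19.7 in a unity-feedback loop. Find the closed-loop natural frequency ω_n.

The closed-loop denominator is s(s+9.2) + 19.7·4.1 = s² + 9.2s + 80.77.
So ω_n² = 80.77 ⇒ ω_n = 8.987 rad/s, and ζ = 9.2/(2ω_n) = 0.512.

ω_n = 8.99 rad/s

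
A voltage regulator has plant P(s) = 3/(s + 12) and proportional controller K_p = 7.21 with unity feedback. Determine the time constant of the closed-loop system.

Closed-loop transfer function: T(s) = K_p·P(s)/(1 + K_p·P(s)) = 21.63/(s + 12 + 21.63) = 21.63/(s + 33.63).
Time constant τ = 1/33.63 = 0.0297 s.

τ = 0.0297 s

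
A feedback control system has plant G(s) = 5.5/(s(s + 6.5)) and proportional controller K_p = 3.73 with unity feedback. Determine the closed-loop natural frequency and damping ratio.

With unity feedback the closed-loop characteristic equation is s² + 6.5s + 3.73·5.5 = s² + 6.5s + 20.52 = 0.
Matching s² + 2ζω_n s + ω_n²: ω_n = √20.52 = 4.529 rad/s and 2ζω_n = 6.5, so ζ = 6.5/(2·4.529) = 0.718.

ω_n = 4.53 rad/s, ζ = 0.718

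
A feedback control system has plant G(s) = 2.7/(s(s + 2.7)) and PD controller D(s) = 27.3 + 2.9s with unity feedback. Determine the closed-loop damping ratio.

Forward path: (27.3 + 2.9s)·2.7/(s(s+2.7)). The closed-loop characteristic equation is s² + (2.7 + 2.7·2.9)s + 2.7·27.3 = 0.
That is s² + 10.53s + 73.71 = 0, so ω_n = 8.585 rad/s and ζ = 10.53/(2·8.585) = 0.6132.

ζ = 0.613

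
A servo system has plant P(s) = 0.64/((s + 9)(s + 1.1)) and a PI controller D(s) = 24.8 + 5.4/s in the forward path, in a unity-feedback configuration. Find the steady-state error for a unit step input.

The open loop D(s)P(s) has a pole at the origin (type 1), so the static position error constant is infinite and e_ss = 1/(1+∞) = 0.

0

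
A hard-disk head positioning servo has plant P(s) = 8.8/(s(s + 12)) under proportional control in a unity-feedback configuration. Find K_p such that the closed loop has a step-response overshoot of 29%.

From %OS = 100·exp(−πζ/√(1−ζ²)) = 29%, ζ = −ln(0.29)/√(π²+ln²(0.29)) = 0.3666.
Characteristic equation s² + 12s + 8.8K_p = 0 gives ζ = 12/(2√(8.8K_p)).
Setting ζ = 0.3666: √(8.8K_p) = 12/(2·0.3666) = 16.37, so K_p = 267.9/8.8 = 30.4.

K_p = 30.4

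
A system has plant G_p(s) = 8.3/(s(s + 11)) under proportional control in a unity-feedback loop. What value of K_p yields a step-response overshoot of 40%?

From %OS = 100·exp(−πζ/√(1−ζ²)) = 40%, ζ = −ln(0.4)/√(π²+ln²(0.4)) = 0.28.
Characteristic equation s² + 11s + 8.3K_p = 0 gives ζ = 11/(2√(8.3K_p)).
Setting ζ = 0.28: √(8.3K_p) = 11/(2·0.28) = 19.64, so K_p = 385.8/8.3 = 46.5.

K_p = 46.5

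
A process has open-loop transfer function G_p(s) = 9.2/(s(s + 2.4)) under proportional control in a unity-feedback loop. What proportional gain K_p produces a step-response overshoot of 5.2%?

From %OS = 100·exp(−πζ/√(1−ζ²)) = 5.2%, ζ = −ln(0.052)/√(π²+ln²(0.052)) = 0.6853.
Characteristic equation s² + 2.4s + 9.2K_p = 0 gives ζ = 2.4/(2√(9.2K_p)).
Setting ζ = 0.6853: √(9.2K_p) = 2.4/(2·0.6853) = 1.751, so K_p = 3.066/9.2 = 0.333.

K_p = 0.333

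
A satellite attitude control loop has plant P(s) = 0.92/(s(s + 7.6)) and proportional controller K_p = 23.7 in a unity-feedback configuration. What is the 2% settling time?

T_s ≈ 1.05 s

From 1 + K_pP(s) = 0: s² + 7.6s + 21.8 = 0 ⇒ ω_n = 4.669, ζ = 0.8138.
2% settling time T_s ≈ 4/(ζω_n) = 4/3.8 = 1.05 s.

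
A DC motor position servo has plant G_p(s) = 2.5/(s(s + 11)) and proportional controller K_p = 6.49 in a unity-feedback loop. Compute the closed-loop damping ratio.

The closed-loop denominator is s(s+11) + 6.49·2.5 = s² + 11s + 16.23.
Matching s² + 2ζω_n s + ω_n²: ω_n = √16.23 = 4.028 rad/s and 2ζω_n = 11, so ζ = 11/(2·4.028) = 1.37.

ζ = 1.37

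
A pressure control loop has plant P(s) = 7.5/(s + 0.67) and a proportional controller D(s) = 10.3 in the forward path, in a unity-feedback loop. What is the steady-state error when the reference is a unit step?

The loop is type 0. Static position error constant K_pos = D(0)·P(0) = 10.3·11.19 = 115.3.
Steady-state error to a unit step: e_ss = 1/(1+K_pos) = 1/116.3 = 0.0086.

0.0086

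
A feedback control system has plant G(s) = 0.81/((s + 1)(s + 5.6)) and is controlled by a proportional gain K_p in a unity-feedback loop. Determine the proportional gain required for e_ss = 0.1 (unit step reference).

The loop is type 0, so e_ss(step) = 1/(1 + K_pos) with K_pos = K_p·G(0).
G(0) = 0.1446. Require 1/(1 + K_p·0.1446) = 0.1, so 1 + 0.1446·K_p = 10.
K_p = (10 − 1)/0.1446 = 62.2.

K_p = 62.2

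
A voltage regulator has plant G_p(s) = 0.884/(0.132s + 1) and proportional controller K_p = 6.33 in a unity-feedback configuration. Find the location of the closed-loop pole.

s = -49.97

Closed loop: T(s) = K_p·G_p/(1+K_p·G_p) = 5.596/(0.132s + 1 + 5.596), with pole at s = −(1 + 5.596)/0.132 = −49.97.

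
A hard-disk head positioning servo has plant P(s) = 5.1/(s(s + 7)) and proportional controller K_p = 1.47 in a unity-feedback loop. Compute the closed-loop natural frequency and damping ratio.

ω_n = 2.74 rad/s, ζ = 1.28

With unity feedback the closed-loop characteristic equation is s² + 7s + 1.47·5.1 = s² + 7s + 7.497 = 0.
So ω_n² = 7.497 ⇒ ω_n = 2.738 rad/s, and ζ = 7/(2ω_n) = 1.28.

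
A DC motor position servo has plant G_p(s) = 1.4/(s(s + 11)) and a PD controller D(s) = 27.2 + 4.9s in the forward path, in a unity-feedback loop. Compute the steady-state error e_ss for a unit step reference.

The open loop D(s)G_p(s) has a pole at the origin (type 1), so the static position error constant is infinite and e_ss = 1/(1+∞) = 0.

0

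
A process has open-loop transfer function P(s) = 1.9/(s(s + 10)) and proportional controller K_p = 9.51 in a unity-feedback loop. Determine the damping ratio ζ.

ζ = 1.18

The closed-loop denominator is s(s+10) + 9.51·1.9 = s² + 10s + 18.07.
So ω_n² = 18.07 ⇒ ω_n = 4.251 rad/s, and ζ = 10/(2ω_n) = 1.18.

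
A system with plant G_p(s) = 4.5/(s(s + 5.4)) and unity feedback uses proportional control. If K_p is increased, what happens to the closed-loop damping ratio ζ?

decrease

ζ = 5.4/(2√(4.5K_p)); increasing K_p raises the denominator, so ζ falls.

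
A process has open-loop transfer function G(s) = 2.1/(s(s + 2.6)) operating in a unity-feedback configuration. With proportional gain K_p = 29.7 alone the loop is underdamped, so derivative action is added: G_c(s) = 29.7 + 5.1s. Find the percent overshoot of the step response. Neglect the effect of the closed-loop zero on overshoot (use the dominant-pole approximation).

0.732%

Forward path: (29.7 + 5.1s)·2.1/(s(s+2.6)). The closed-loop characteristic equation is s² + (2.6 + 2.1·5.1)s + 2.1·29.7 = 0.
That is s² + 13.31s + 62.37 = 0, so ω_n = 7.897 rad/s and ζ = 13.31/(2·7.897) = 0.8427.
%OS = 100·exp(−πζ/√(1−ζ²)) = 0.732%.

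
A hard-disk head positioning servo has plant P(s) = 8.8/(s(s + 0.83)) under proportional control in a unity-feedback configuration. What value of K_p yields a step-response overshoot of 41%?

K_p = 0.263

From %OS = 100·exp(−πζ/√(1−ζ²)) = 41%, ζ = −ln(0.41)/√(π²+ln²(0.41)) = 0.273.
Characteristic equation s² + 0.83s + 8.8K_p = 0 gives ζ = 0.83/(2√(8.8K_p)).
Setting ζ = 0.273: √(8.8K_p) = 0.83/(2·0.273) = 1.52, so K_p = 2.31/8.8 = 0.263.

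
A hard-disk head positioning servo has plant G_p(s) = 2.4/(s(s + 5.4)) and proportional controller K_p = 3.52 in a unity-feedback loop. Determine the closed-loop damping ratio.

ζ = 0.929

With unity feedback the closed-loop characteristic equation is s² + 5.4s + 3.52·2.4 = s² + 5.4s + 8.448 = 0.
Matching s² + 2ζω_n s + ω_n²: ω_n = √8.448 = 2.907 rad/s and 2ζω_n = 5.4, so ζ = 5.4/(2·2.907) = 0.929.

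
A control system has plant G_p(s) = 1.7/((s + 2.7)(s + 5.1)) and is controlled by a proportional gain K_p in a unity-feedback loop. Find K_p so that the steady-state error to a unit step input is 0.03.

K_p = 262

For a type-0 loop with proportional control, e_ss = 1/(1 + K_p·G_p(0)).
G_p(0) = 0.1235. Require 1/(1 + K_p·0.1235) = 0.03, so 1 + 0.1235·K_p = 33.33.
K_p = (33.33 − 1)/0.1235 = 262.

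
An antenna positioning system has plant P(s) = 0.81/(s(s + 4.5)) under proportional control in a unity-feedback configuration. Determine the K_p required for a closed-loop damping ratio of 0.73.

Closed-loop characteristic equation: s² + 4.5s + K_p·0.81 = 0.
So ω_n = √(0.81K_p) and 2ζω_n = 4.5, giving ζ = 4.5/(2√(0.81K_p)).
Setting ζ = 0.73: √(0.81K_p) = 4.5/(2·0.73) = 3.082, so K_p = 9.5/0.81 = 11.7.

K_p = 11.7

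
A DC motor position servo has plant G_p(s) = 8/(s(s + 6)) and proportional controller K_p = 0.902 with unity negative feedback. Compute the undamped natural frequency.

The closed-loop denominator is s(s+6) + 0.902·8 = s² + 6s + 7.216.
Matching s² + 2ζω_n s + ω_n²: ω_n = √7.216 = 2.686 rad/s and 2ζω_n = 6, so ζ = 6/(2·2.686) = 1.12.

ω_n = 2.69 rad/s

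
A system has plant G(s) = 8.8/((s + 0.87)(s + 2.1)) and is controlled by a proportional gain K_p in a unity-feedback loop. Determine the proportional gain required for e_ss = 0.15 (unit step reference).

For a type-0 loop with proportional control, e_ss = 1/(1 + K_p·G(0)).
G(0) = 4.817. Require 1/(1 + K_p·4.817) = 0.15, so 1 + 4.817·K_p = 6.667.
K_p = (6.667 − 1)/4.817 = 1.18.

K_p = 1.18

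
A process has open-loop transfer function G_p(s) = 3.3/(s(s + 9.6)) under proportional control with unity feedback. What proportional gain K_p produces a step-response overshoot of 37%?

K_p = 76.7

From %OS = 100·exp(−πζ/√(1−ζ²)) = 37%, ζ = −ln(0.37)/√(π²+ln²(0.37)) = 0.3017.
Characteristic equation s² + 9.6s + 3.3K_p = 0 gives ζ = 9.6/(2√(3.3K_p)).
Setting ζ = 0.3017: √(3.3K_p) = 9.6/(2·0.3017) = 15.91, so K_p = 253.1/3.3 = 76.7.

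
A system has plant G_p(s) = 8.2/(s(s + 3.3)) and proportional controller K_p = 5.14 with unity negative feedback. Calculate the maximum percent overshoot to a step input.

43.8%

The closed-loop denominator s² + 3.3s + 42.15 gives ω_n = √42.15 = 6.492 and ζ = 3.3/(2ω_n) = 0.2542.
%OS = 100·exp(−πζ/√(1−ζ²)) = 100·exp(−π·0.2542/√0.9354) = 43.8%.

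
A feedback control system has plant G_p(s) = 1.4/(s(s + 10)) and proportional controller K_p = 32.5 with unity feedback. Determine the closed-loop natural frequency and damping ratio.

ω_n = 6.75 rad/s, ζ = 0.741

1 + K_p·G_p(s) = 0 gives s² + 10s + 45.5 = 0.
Matching s² + 2ζω_n s + ω_n²: ω_n = √45.5 = 6.745 rad/s and 2ζω_n = 10, so ζ = 10/(2·6.745) = 0.741.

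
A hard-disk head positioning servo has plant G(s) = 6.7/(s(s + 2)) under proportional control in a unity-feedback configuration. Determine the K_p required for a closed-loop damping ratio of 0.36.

Closed-loop characteristic equation: s² + 2s + K_p·6.7 = 0.
So ω_n = √(6.7K_p) and 2ζω_n = 2, giving ζ = 2/(2√(6.7K_p)).
Setting ζ = 0.36: √(6.7K_p) = 2/(2·0.36) = 2.778, so K_p = 7.716/6.7 = 1.15.

K_p = 1.15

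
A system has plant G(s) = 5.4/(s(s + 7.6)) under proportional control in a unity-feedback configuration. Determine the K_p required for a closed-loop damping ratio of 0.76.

Closed-loop characteristic equation: s² + 7.6s + K_p·5.4 = 0.
So ω_n = √(5.4K_p) and 2ζω_n = 7.6, giving ζ = 7.6/(2√(5.4K_p)).
Setting ζ = 0.76: √(5.4K_p) = 7.6/(2·0.76) = 5, so K_p = 25/5.4 = 4.63.

K_p = 4.63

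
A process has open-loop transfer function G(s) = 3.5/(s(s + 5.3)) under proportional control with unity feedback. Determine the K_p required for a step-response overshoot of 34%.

From %OS = 100·exp(−πζ/√(1−ζ²)) = 34%, ζ = −ln(0.34)/√(π²+ln²(0.34)) = 0.3248.
Characteristic equation s² + 5.3s + 3.5K_p = 0 gives ζ = 5.3/(2√(3.5K_p)).
Setting ζ = 0.3248: √(3.5K_p) = 5.3/(2·0.3248) = 8.159, so K_p = 66.58/3.5 = 19.

K_p = 19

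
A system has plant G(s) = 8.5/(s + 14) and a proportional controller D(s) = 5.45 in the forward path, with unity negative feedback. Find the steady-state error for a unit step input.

The loop is type 0. Static position error constant K_pos = D(0)·G(0) = 5.45·0.6071 = 3.309.
Steady-state error to a unit step: e_ss = 1/(1+K_pos) = 1/4.309 = 0.232.

0.232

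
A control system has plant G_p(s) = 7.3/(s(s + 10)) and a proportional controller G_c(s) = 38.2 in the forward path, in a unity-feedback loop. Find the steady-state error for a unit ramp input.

0.0359

The loop has one pole at the origin (type 1). Velocity error constant K_v = lim_{s→0} s·G_c(s)G_p(s) = 38.2·7.3/10 = 27.89.
Steady-state error to a unit ramp: e_ss = 1/K_v = 0.0359.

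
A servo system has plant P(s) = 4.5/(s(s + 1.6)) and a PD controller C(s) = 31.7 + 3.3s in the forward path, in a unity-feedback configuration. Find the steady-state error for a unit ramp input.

The loop has one pole at the origin (type 1). Velocity error constant K_v = lim_{s→0} s·C(s)P(s) = 31.7·4.5/1.6 = 89.16.
Steady-state error to a unit ramp: e_ss = 1/K_v = 0.0112.

0.0112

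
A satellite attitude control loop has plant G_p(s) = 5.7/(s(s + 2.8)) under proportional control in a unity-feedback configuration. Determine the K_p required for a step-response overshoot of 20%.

From %OS = 100·exp(−πζ/√(1−ζ²)) = 20%, ζ = −ln(0.2)/√(π²+ln²(0.2)) = 0.4559.
Characteristic equation s² + 2.8s + 5.7K_p = 0 gives ζ = 2.8/(2√(5.7K_p)).
Setting ζ = 0.4559: √(5.7K_p) = 2.8/(2·0.4559) = 3.071, so K_p = 9.428/5.7 = 1.65.

K_p = 1.65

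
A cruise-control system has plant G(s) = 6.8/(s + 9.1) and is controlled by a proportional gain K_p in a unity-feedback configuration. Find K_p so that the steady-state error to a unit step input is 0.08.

Steady-state error for a unit step on this type-0 loop is 1/(1 + K_p·G(0)).
G(0) = 0.7473. Require 1/(1 + K_p·0.7473) = 0.08, so 1 + 0.7473·K_p = 12.5.
K_p = (12.5 − 1)/0.7473 = 15.4.

K_p = 15.4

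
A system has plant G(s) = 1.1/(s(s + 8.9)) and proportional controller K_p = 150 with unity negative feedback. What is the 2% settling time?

From 1 + K_pG(s) = 0: s² + 8.9s + 165 = 0 ⇒ ω_n = 12.85, ζ = 0.3464.
2% settling time T_s ≈ 4/(ζω_n) = 4/4.45 = 0.899 s.

T_s ≈ 0.899 s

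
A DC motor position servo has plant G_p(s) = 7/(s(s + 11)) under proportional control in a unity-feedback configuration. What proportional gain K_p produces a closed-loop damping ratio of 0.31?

K_p = 45

Closed-loop characteristic equation: s² + 11s + K_p·7 = 0.
So ω_n = √(7K_p) and 2ζω_n = 11, giving ζ = 11/(2√(7K_p)).
Setting ζ = 0.31: √(7K_p) = 11/(2·0.31) = 17.74, so K_p = 314.8/7 = 45.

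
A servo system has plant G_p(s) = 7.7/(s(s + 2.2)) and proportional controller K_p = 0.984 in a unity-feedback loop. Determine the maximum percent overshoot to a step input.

25.4%

Closed-loop characteristic equation: s² + 2.2s + 7.577 = 0, so ω_n = 2.753 rad/s and ζ = 2.2/(2·2.753) = 0.3996.
%OS = 100·exp(−πζ/√(1−ζ²)) = 100·exp(−π·0.3996/√0.8403) = 25.4%.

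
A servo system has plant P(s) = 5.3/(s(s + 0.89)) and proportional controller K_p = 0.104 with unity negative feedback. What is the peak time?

T_p = 5.29 s

The closed-loop denominator s² + 0.89s + 0.5512 gives ω_n = √0.5512 = 0.7424 and ζ = 0.89/(2ω_n) = 0.5994.
Damped frequency ω_d = ω_n√(1−ζ²) = 0.5943 rad/s, so peak time T_p = π/ω_d = 5.29 s.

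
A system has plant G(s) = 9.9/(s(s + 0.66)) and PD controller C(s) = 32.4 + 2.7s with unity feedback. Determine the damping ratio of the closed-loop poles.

ζ = 0.765

Forward path: (32.4 + 2.7s)·9.9/(s(s+0.66)). The closed-loop characteristic equation is s² + (0.66 + 9.9·2.7)s + 9.9·32.4 = 0.
That is s² + 27.39s + 320.8 = 0, so ω_n = 17.91 rad/s and ζ = 27.39/(2·17.91) = 0.7647.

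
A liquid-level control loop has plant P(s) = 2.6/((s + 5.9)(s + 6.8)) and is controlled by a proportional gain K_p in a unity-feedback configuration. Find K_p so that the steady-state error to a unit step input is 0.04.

K_p = 370

The loop is type 0, so e_ss(step) = 1/(1 + K_pos) with K_pos = K_p·P(0).
P(0) = 0.06481. Require 1/(1 + K_p·0.06481) = 0.04, so 1 + 0.06481·K_p = 25.
K_p = (25 − 1)/0.06481 = 370.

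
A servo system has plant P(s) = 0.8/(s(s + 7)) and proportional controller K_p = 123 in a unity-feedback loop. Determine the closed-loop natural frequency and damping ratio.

ω_n = 9.92 rad/s, ζ = 0.353

With unity feedback the closed-loop characteristic equation is s² + 7s + 123·0.8 = s² + 7s + 98.4 = 0.
So ω_n² = 98.4 ⇒ ω_n = 9.92 rad/s, and ζ = 7/(2ω_n) = 0.353.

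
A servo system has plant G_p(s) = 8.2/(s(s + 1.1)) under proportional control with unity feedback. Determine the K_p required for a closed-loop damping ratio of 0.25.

K_p = 0.59

Closed-loop characteristic equation: s² + 1.1s + K_p·8.2 = 0.
So ω_n = √(8.2K_p) and 2ζω_n = 1.1, giving ζ = 1.1/(2√(8.2K_p)).
Setting ζ = 0.25: √(8.2K_p) = 1.1/(2·0.25) = 2.2, so K_p = 4.84/8.2 = 0.59.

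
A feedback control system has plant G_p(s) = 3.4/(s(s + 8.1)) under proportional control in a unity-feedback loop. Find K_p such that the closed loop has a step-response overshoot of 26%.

K_p = 31.1

From %OS = 100·exp(−πζ/√(1−ζ²)) = 26%, ζ = −ln(0.26)/√(π²+ln²(0.26)) = 0.3941.
Characteristic equation s² + 8.1s + 3.4K_p = 0 gives ζ = 8.1/(2√(3.4K_p)).
Setting ζ = 0.3941: √(3.4K_p) = 8.1/(2·0.3941) = 10.28, so K_p = 105.6/3.4 = 31.1.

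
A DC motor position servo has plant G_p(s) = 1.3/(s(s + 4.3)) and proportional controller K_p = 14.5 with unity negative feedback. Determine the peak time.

From 1 + K_pG_p(s) = 0: s² + 4.3s + 18.85 = 0 ⇒ ω_n = 4.342, ζ = 0.4952.
Damped frequency ω_d = ω_n√(1−ζ²) = 3.772 rad/s, so peak time T_p = π/ω_d = 0.833 s.

T_p = 0.833 s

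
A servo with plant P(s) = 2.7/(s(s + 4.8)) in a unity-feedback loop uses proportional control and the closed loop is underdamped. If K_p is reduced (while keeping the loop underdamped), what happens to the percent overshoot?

decrease

ζ = 4.8/(2√(2.7K_p)) rises as K_p falls; higher damping means less overshoot.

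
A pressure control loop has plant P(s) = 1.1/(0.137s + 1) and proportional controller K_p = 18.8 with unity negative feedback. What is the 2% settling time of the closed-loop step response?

T_s ≈ 0.0253 s

Closed loop: T(s) = K_p·P/(1+K_p·P) = 20.68/(0.137s + 1 + 20.68), with pole at s = −(1 + 20.68)/0.137 = −158.2.
τ = 1/158.2 = 0.006319 s, so 2% settling time ≈ 4τ = 0.0253 s.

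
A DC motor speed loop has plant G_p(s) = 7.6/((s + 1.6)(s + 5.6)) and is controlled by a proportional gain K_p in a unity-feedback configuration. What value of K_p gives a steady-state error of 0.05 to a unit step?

K_p = 22.4

Steady-state error for a unit step on this type-0 loop is 1/(1 + K_p·G_p(0)).
G_p(0) = 0.8482. Require 1/(1 + K_p·0.8482) = 0.05, so 1 + 0.8482·K_p = 20.
K_p = (20 − 1)/0.8482 = 22.4.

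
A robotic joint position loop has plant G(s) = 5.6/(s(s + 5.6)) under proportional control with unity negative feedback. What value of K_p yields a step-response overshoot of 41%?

K_p = 18.8

From %OS = 100·exp(−πζ/√(1−ζ²)) = 41%, ζ = −ln(0.41)/√(π²+ln²(0.41)) = 0.273.
Characteristic equation s² + 5.6s + 5.6K_p = 0 gives ζ = 5.6/(2√(5.6K_p)).
Setting ζ = 0.273: √(5.6K_p) = 5.6/(2·0.273) = 10.26, so K_p = 105.2/5.6 = 18.8.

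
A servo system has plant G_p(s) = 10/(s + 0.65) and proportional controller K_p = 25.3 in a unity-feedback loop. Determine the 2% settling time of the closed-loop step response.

Closed-loop transfer function: T(s) = K_p·G_p(s)/(1 + K_p·G_p(s)) = 253/(s + 0.65 + 253) = 253/(s + 253.7).
Time constant τ = 1/253.7 = 0.003942 s, so the 2% settling time is about 4τ = 0.0158 s.

T_s ≈ 0.0158 s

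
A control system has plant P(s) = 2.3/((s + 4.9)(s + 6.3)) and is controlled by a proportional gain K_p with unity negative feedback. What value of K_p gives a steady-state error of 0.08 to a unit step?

Steady-state error for a unit step on this type-0 loop is 1/(1 + K_p·P(0)).
P(0) = 0.07451. Require 1/(1 + K_p·0.07451) = 0.08, so 1 + 0.07451·K_p = 12.5.
K_p = (12.5 − 1)/0.07451 = 154.

K_p = 154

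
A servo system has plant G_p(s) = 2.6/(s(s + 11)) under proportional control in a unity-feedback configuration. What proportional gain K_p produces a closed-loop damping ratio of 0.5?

K_p = 46.5

Closed-loop characteristic equation: s² + 11s + K_p·2.6 = 0.
So ω_n = √(2.6K_p) and 2ζω_n = 11, giving ζ = 11/(2√(2.6K_p)).
Setting ζ = 0.5: √(2.6K_p) = 11/(2·0.5) = 11, so K_p = 121/2.6 = 46.5.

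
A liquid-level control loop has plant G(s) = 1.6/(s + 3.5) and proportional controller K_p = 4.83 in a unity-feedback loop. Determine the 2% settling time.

T_s ≈ 0.356 s

Closed-loop transfer function: T(s) = K_p·G(s)/(1 + K_p·G(s)) = 7.728/(s + 3.5 + 7.728) = 7.728/(s + 11.23).
Time constant τ = 1/11.23 = 0.08906 s, so the 2% settling time is about 4τ = 0.356 s.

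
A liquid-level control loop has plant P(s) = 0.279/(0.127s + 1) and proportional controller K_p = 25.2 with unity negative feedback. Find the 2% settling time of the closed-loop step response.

T_s ≈ 0.0633 s

Closed loop: T(s) = K_p·P/(1+K_p·P) = 7.031/(0.127s + 1 + 7.031), with pole at s = −(1 + 7.031)/0.127 = −63.23.
τ = 1/63.23 = 0.01581 s, so 2% settling time ≈ 4τ = 0.0633 s.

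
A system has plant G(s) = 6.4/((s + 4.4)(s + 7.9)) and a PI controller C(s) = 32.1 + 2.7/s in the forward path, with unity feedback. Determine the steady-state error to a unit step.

0

The open loop C(s)G(s) has a pole at the origin (type 1), so the static position error constant is infinite and e_ss = 1/(1+∞) = 0.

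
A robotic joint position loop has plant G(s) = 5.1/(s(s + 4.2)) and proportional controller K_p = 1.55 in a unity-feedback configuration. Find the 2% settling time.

The closed-loop denominator s² + 4.2s + 7.905 gives ω_n = √7.905 = 2.812 and ζ = 4.2/(2ω_n) = 0.7469.
2% settling time T_s ≈ 4/(ζω_n) = 4/2.1 = 1.9 s.

T_s ≈ 1.9 s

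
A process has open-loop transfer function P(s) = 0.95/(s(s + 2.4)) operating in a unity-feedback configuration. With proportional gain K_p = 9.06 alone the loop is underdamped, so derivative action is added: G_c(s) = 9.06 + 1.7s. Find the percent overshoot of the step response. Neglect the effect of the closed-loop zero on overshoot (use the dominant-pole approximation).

5.24%

Forward path: (9.06 + 1.7s)·0.95/(s(s+2.4)). The closed-loop characteristic equation is s² + (2.4 + 0.95·1.7)s + 0.95·9.06 = 0.
That is s² + 4.015s + 8.607 = 0, so ω_n = 2.934 rad/s and ζ = 4.015/(2·2.934) = 0.6843.
%OS = 100·exp(−πζ/√(1−ζ²)) = 5.24%.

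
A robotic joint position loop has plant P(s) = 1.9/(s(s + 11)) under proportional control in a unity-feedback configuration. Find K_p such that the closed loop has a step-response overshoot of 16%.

From %OS = 100·exp(−πζ/√(1−ζ²)) = 16%, ζ = −ln(0.16)/√(π²+ln²(0.16)) = 0.5039.
Characteristic equation s² + 11s + 1.9K_p = 0 gives ζ = 11/(2√(1.9K_p)).
Setting ζ = 0.5039: √(1.9K_p) = 11/(2·0.5039) = 10.92, so K_p = 119.1/1.9 = 62.7.

K_p = 62.7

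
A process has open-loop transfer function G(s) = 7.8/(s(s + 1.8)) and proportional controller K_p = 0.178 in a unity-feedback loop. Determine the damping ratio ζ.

ζ = 0.764

1 + K_p·G(s) = 0 gives s² + 1.8s + 1.388 = 0.
Matching s² + 2ζω_n s + ω_n²: ω_n = √1.388 = 1.178 rad/s and 2ζω_n = 1.8, so ζ = 1.8/(2·1.178) = 0.764.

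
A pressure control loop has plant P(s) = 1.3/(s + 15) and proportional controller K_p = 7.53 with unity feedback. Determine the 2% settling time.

Closed-loop transfer function: T(s) = K_p·P(s)/(1 + K_p·P(s)) = 9.789/(s + 15 + 9.789) = 9.789/(s + 24.79).
Time constant τ = 1/24.79 = 0.04034 s, so the 2% settling time is about 4τ = 0.161 s.

T_s ≈ 0.161 s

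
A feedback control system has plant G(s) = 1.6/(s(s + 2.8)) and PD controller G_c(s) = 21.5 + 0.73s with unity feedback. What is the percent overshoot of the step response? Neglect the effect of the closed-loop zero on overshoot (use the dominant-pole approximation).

Forward path: (21.5 + 0.73s)·1.6/(s(s+2.8)). The closed-loop characteristic equation is s² + (2.8 + 1.6·0.73)s + 1.6·21.5 = 0.
That is s² + 3.968s + 34.4 = 0, so ω_n = 5.865 rad/s and ζ = 3.968/(2·5.865) = 0.3383.
%OS = 100·exp(−πζ/√(1−ζ²)) = 32.3%.

32.3%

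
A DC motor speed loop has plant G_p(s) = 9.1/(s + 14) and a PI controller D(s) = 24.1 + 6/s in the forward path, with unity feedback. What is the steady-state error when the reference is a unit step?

0

The open loop D(s)G_p(s) has a pole at the origin (type 1), so the static position error constant is infinite and e_ss = 1/(1+∞) = 0.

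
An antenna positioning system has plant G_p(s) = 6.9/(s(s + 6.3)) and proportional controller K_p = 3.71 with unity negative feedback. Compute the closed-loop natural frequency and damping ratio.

1 + K_p·G_p(s) = 0 gives s² + 6.3s + 25.6 = 0.
So ω_n² = 25.6 ⇒ ω_n = 5.06 rad/s, and ζ = 6.3/(2ω_n) = 0.623.

ω_n = 5.06 rad/s, ζ = 0.623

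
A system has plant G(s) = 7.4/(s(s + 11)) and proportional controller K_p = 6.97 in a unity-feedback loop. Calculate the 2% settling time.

From 1 + K_pG(s) = 0: s² + 11s + 51.58 = 0 ⇒ ω_n = 7.182, ζ = 0.7658.
2% settling time T_s ≈ 4/(ζω_n) = 4/5.5 = 0.727 s.

T_s ≈ 0.727 s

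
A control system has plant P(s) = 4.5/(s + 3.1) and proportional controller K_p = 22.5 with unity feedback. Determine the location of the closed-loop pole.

s = -104.3

Closed-loop transfer function: T(s) = K_p·P(s)/(1 + K_p·P(s)) = 101.2/(s + 3.1 + 101.2) = 101.2/(s + 104.3).
The closed-loop pole is at s = −104.3.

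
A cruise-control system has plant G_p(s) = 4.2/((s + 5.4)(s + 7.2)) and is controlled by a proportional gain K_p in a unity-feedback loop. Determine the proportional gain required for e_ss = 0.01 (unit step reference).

K_p = 916

The loop is type 0, so e_ss(step) = 1/(1 + K_pos) with K_pos = K_p·G_p(0).
G_p(0) = 0.108. Require 1/(1 + K_p·0.108) = 0.01, so 1 + 0.108·K_p = 100.
K_p = (100 − 1)/0.108 = 916.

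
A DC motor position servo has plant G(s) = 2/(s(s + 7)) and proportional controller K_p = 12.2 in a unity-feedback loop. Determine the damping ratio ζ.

The closed-loop denominator is s(s+7) + 12.2·2 = s² + 7s + 24.4.
Matching s² + 2ζω_n s + ω_n²: ω_n = √24.4 = 4.94 rad/s and 2ζω_n = 7, so ζ = 7/(2·4.94) = 0.709.

ζ = 0.709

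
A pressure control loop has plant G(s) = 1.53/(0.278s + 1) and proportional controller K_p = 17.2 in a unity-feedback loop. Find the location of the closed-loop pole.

s = -98.26

Closed loop: T(s) = K_p·G/(1+K_p·G) = 26.32/(0.278s + 1 + 26.32), with pole at s = −(1 + 26.32)/0.278 = −98.26.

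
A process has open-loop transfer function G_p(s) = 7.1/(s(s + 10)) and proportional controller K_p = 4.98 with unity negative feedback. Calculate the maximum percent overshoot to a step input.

0.759%

Closed-loop characteristic equation: s² + 10s + 35.36 = 0, so ω_n = 5.946 rad/s and ζ = 10/(2·5.946) = 0.8409.
%OS = 100·exp(−πζ/√(1−ζ²)) = 100·exp(−π·0.8409/√0.2929) = 0.759%.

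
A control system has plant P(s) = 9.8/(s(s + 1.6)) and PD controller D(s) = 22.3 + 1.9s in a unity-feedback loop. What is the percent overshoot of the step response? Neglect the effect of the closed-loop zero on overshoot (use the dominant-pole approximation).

Forward path: (22.3 + 1.9s)·9.8/(s(s+1.6)). The closed-loop characteristic equation is s² + (1.6 + 9.8·1.9)s + 9.8·22.3 = 0.
That is s² + 20.22s + 218.5 = 0, so ω_n = 14.78 rad/s and ζ = 20.22/(2·14.78) = 0.6839.
%OS = 100·exp(−πζ/√(1−ζ²)) = 5.26%.

5.26%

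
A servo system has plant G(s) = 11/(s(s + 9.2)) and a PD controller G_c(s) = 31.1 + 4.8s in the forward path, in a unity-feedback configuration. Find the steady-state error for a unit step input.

The open loop G_c(s)G(s) has a pole at the origin (type 1), so the static position error constant is infinite and e_ss = 1/(1+∞) = 0.

0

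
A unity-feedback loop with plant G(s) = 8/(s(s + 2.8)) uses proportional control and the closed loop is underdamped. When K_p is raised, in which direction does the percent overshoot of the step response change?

ζ = 2.8/(2√(8K_p)) decreases as K_p grows; lower damping means more overshoot.

increase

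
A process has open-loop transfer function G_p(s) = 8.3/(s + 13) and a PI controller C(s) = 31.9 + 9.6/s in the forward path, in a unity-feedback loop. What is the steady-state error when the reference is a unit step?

The open loop C(s)G_p(s) has a pole at the origin (type 1), so the static position error constant is infinite and e_ss = 1/(1+∞) = 0.

0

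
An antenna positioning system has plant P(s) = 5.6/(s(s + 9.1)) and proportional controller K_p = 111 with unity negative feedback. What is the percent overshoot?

Closed-loop characteristic equation: s² + 9.1s + 621.6 = 0, so ω_n = 24.93 rad/s and ζ = 9.1/(2·24.93) = 0.1825.
%OS = 100·exp(−πζ/√(1−ζ²)) = 100·exp(−π·0.1825/√0.9667) = 55.8%.

55.8%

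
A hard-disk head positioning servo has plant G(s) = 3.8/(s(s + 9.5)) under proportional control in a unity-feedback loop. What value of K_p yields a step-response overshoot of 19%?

From %OS = 100·exp(−πζ/√(1−ζ²)) = 19%, ζ = −ln(0.19)/√(π²+ln²(0.19)) = 0.4673.
Characteristic equation s² + 9.5s + 3.8K_p = 0 gives ζ = 9.5/(2√(3.8K_p)).
Setting ζ = 0.4673: √(3.8K_p) = 9.5/(2·0.4673) = 10.16, so K_p = 103.3/3.8 = 27.2.

K_p = 27.2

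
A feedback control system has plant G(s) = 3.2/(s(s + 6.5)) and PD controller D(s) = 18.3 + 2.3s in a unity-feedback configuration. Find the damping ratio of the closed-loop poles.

Forward path: (18.3 + 2.3s)·3.2/(s(s+6.5)). The closed-loop characteristic equation is s² + (6.5 + 3.2·2.3)s + 3.2·18.3 = 0.
That is s² + 13.86s + 58.56 = 0, so ω_n = 7.652 rad/s and ζ = 13.86/(2·7.652) = 0.9056.

ζ = 0.906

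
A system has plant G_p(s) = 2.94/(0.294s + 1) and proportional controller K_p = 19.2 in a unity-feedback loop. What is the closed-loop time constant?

Closed loop: T(s) = K_p·G_p/(1+K_p·G_p) = 56.45/(0.294s + 1 + 56.45), with pole at s = −(1 + 56.45)/0.294 = −195.4.
Closed-loop time constant τ = 1/195.4 = 0.00512 s.

τ = 0.00512 s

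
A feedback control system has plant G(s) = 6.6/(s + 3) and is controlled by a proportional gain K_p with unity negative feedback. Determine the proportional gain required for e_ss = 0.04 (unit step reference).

For a type-0 loop with proportional control, e_ss = 1/(1 + K_p·G(0)).
G(0) = 2.2. Require 1/(1 + K_p·2.2) = 0.04, so 1 + 2.2·K_p = 25.
K_p = (25 − 1)/2.2 = 10.9.

K_p = 10.9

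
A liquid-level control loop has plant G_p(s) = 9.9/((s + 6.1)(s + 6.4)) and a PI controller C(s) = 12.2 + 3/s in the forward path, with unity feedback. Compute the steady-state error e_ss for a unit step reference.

The open loop C(s)G_p(s) has a pole at the origin (type 1), so the static position error constant is infinite and e_ss = 1/(1+∞) = 0.

0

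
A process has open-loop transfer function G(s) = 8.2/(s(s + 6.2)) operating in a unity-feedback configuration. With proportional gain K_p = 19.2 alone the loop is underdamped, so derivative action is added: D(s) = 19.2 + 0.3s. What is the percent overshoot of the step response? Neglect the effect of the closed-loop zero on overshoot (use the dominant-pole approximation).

31.5%

Forward path: (19.2 + 0.3s)·8.2/(s(s+6.2)). The closed-loop characteristic equation is s² + (6.2 + 8.2·0.3)s + 8.2·19.2 = 0.
That is s² + 8.66s + 157.4 = 0, so ω_n = 12.55 rad/s and ζ = 8.66/(2·12.55) = 0.3451.
%OS = 100·exp(−πζ/√(1−ζ²)) = 31.5%.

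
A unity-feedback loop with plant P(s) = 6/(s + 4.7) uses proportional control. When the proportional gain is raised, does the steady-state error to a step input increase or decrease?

The position error constant K_pos = K_p·P(0) grows with K_p, and e_ss = 1/(1+K_pos) falls.

decrease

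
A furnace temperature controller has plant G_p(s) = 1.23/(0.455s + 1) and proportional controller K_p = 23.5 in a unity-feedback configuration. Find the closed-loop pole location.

s = -65.73

Closed loop: T(s) = K_p·G_p/(1+K_p·G_p) = 28.91/(0.455s + 1 + 28.91), with pole at s = −(1 + 28.91)/0.455 = −65.73.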